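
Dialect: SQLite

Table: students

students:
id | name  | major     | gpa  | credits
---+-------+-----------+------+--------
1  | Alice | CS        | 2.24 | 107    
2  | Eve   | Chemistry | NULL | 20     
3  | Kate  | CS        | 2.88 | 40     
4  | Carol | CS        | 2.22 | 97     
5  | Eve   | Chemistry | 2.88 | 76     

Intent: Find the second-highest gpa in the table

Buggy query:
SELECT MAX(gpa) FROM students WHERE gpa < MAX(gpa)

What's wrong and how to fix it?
Bug: MAX(gpa) on the right of the comparison is an aggregate-in-WHERE error

Fix: Compute the overall MAX in a subquery, then take MAX of rows below it

Corrected query:
SELECT MAX(gpa) FROM students WHERE gpa < (SELECT MAX(gpa) FROM students)

Result:
MAX(gpa)
--------
2.24    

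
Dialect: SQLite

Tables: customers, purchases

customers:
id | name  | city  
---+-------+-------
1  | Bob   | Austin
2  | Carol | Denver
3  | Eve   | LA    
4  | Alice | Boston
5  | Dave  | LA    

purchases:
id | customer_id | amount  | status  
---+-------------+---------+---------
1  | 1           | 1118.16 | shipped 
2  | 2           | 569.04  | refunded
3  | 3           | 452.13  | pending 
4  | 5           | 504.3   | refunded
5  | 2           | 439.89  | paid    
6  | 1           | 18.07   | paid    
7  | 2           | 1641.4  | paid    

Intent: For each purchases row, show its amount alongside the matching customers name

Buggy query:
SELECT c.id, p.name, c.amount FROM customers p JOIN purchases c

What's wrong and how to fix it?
Bug: Missing join condition: each purchases row is matched to all customers rows instead of just its own

Fix: Specify the join condition linking the foreign key to the parent id

Corrected query:
SELECT c.id, p.name, c.amount FROM customers p JOIN purchases c ON c.customer_id = p.id

Result:
id | name  | amount 
---+-------+--------
1  | Bob   | 1118.16
2  | Carol | 569.04 
3  | Eve   | 452.13 
4  | Dave  | 504.3  
5  | Carol | 439.89 
6  | Bob   | 18.07  
7  | Carol | 1641.4 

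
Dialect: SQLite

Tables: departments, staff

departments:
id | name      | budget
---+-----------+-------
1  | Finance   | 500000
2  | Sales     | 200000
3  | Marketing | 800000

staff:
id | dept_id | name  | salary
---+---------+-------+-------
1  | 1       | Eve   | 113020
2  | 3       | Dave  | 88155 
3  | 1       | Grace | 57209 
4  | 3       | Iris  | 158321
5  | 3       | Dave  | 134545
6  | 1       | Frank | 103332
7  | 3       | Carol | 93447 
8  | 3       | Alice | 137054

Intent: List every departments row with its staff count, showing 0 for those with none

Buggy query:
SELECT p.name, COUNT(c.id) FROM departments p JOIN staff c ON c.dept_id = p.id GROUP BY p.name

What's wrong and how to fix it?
Bug: INNER JOIN drops departments rows that have no matching staff rows

Fix: Use LEFT JOIN so parents without children still appear (COUNT(c.id) gives 0)

Corrected query:
SELECT p.name, COUNT(c.id) FROM departments p LEFT JOIN staff c ON c.dept_id = p.id GROUP BY p.name

Result:
name      | COUNT(c.id)
----------+------------
Finance   | 3          
Marketing | 5          
Sales     | 0          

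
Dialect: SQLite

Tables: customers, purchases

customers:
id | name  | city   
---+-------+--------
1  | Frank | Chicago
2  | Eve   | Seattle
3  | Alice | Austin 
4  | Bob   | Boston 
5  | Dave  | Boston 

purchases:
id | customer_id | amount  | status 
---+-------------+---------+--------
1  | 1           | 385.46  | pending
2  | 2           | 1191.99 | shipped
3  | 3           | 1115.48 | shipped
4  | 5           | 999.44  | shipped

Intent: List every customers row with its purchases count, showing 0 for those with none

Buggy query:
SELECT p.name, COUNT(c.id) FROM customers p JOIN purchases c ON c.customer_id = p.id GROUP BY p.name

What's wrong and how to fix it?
Bug: An inner join excludes parents with zero children

Fix: Use LEFT JOIN so parents without children still appear (COUNT(c.id) gives 0)

Corrected query:
SELECT p.name, COUNT(c.id) FROM customers p LEFT JOIN purchases c ON c.customer_id = p.id GROUP BY p.name

Result:
name  | COUNT(c.id)
------+------------
Alice | 1          
Bob   | 0          
Dave  | 1          
Eve   | 1          
Frank | 1          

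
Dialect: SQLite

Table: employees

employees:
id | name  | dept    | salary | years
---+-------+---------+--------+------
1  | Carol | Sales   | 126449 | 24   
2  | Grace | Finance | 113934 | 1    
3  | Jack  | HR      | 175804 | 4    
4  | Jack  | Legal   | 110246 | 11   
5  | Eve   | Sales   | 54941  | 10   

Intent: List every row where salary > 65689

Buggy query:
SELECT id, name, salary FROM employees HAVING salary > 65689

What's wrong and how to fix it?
Bug: HAVING filters the output of aggregation, but this query has no GROUP BY and no aggregate functions, so SQLite rejects it (HAVING clause on a non-aggregate query); the condition here is per row

Fix: Use WHERE for row-level filtering

Corrected query:
SELECT id, name, salary FROM employees WHERE salary > 65689

Result:
id | name  | salary
---+-------+-------
1  | Carol | 126449
2  | Grace | 113934
3  | Jack  | 175804
4  | Jack  | 110246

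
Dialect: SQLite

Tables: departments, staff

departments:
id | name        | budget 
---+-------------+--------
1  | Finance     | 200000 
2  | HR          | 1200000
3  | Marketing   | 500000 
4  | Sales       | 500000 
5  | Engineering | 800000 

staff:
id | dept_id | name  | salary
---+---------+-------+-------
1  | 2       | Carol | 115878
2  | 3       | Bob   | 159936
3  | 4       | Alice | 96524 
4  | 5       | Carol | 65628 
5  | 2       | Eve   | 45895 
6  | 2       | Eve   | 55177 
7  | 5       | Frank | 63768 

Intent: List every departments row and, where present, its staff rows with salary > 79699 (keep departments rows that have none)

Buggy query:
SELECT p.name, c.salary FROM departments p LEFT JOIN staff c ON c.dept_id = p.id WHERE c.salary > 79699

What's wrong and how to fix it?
Bug: A WHERE condition on the right-hand table after LEFT JOIN drops unmatched parents

Fix: Move the right-table condition into the ON clause so unmatched parents are kept

Corrected query:
SELECT p.name, c.salary FROM departments p LEFT JOIN staff c ON c.dept_id = p.id AND c.salary > 79699

Result:
name        | salary
------------+-------
Finance     | NULL  
HR          | 115878
Marketing   | 159936
Sales       | 96524 
Engineering | NULL  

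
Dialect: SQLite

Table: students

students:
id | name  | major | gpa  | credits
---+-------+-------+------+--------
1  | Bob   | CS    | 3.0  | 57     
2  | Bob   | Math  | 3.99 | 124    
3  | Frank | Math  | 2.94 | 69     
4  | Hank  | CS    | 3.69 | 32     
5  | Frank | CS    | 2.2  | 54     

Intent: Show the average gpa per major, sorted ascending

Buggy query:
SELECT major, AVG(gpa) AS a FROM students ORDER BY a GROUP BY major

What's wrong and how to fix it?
Bug: ORDER BY appears before GROUP BY; SQL clause order requires GROUP BY first

Fix: Reorder: SELECT … FROM … GROUP BY … ORDER BY …

Corrected query:
SELECT major, AVG(gpa) AS a FROM students GROUP BY major ORDER BY a

Result:
major | a       
------+---------
CS    | 2.963333
Math  | 3.465   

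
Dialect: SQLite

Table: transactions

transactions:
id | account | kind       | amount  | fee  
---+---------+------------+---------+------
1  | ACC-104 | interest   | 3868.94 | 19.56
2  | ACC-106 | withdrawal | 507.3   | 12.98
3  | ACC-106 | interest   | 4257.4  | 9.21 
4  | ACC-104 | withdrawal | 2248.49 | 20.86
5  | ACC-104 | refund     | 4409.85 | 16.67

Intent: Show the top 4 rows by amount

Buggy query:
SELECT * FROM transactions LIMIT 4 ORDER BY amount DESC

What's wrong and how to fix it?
Bug: ORDER BY cannot follow LIMIT; LIMIT is the final clause

Fix: Sort with ORDER BY, then apply LIMIT

Corrected query:
SELECT * FROM transactions ORDER BY amount DESC LIMIT 4

Result:
id | account | kind       | amount  | fee  
---+---------+------------+---------+------
5  | ACC-104 | refund     | 4409.85 | 16.67
3  | ACC-106 | interest   | 4257.4  | 9.21 
1  | ACC-104 | interest   | 3868.94 | 19.56
4  | ACC-104 | withdrawal | 2248.49 | 20.86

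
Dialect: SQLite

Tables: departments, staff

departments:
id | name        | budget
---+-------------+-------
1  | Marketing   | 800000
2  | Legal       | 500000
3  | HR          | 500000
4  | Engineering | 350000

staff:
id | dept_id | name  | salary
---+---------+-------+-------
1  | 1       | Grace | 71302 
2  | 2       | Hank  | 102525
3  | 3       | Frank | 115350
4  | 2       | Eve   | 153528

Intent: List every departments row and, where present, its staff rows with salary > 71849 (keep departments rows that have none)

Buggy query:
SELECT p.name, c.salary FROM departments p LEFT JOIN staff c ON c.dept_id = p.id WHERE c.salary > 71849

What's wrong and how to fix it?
Bug: A WHERE condition on the right-hand table after LEFT JOIN drops unmatched parents

Fix: Move the right-table condition into the ON clause so unmatched parents are kept

Corrected query:
SELECT p.name, c.salary FROM departments p LEFT JOIN staff c ON c.dept_id = p.id AND c.salary > 71849

Result:
name        | salary
------------+-------
Marketing   | NULL  
Legal       | 102525
Legal       | 153528
HR          | 115350
Engineering | NULL  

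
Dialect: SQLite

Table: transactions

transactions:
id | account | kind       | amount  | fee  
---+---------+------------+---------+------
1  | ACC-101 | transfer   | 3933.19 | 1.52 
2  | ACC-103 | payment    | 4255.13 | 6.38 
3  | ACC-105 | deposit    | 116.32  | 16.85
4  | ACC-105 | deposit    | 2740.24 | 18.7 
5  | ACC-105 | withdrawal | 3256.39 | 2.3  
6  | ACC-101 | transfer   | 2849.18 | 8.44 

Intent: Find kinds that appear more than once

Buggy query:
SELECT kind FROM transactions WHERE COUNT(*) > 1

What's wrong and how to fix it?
Bug: WHERE can't reference COUNT(*); aggregates are computed after WHERE

Fix: Group first, then use HAVING for the count condition

Corrected query:
SELECT kind FROM transactions GROUP BY kind HAVING COUNT(*) > 1

Result:
kind    
--------
deposit 
transfer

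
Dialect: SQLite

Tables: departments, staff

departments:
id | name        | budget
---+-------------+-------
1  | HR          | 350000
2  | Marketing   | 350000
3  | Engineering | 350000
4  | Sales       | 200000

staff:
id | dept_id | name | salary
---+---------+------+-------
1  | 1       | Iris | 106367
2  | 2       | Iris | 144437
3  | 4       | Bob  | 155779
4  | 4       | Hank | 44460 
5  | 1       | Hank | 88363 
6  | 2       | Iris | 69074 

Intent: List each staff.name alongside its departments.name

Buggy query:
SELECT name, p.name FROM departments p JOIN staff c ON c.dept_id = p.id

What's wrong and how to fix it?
Bug: 'name' exists in both joined tables, so the database can't tell which one is meant

Fix: Qualify the column with its table alias (c.name)

Corrected query:
SELECT c.name, p.name FROM departments p JOIN staff c ON c.dept_id = p.id

Result:
name | name     
-----+----------
Iris | HR       
Iris | Marketing
Bob  | Sales    
Hank | Sales    
Hank | HR       
Iris | Marketing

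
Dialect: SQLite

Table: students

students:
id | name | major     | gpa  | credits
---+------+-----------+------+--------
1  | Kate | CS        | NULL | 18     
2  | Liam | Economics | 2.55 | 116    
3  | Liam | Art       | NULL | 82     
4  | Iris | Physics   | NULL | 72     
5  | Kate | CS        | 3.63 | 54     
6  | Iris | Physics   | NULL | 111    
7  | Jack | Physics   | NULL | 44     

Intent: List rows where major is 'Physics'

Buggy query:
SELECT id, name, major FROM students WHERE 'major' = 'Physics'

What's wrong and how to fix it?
Bug: Single quotes denote string literals in SQL; the column name is being compared as a constant string

Fix: Reference the column as major without single quotes

Corrected query:
SELECT id, name, major FROM students WHERE major = 'Physics'

Result:
id | name | major  
---+------+--------
4  | Iris | Physics
6  | Iris | Physics
7  | Jack | Physics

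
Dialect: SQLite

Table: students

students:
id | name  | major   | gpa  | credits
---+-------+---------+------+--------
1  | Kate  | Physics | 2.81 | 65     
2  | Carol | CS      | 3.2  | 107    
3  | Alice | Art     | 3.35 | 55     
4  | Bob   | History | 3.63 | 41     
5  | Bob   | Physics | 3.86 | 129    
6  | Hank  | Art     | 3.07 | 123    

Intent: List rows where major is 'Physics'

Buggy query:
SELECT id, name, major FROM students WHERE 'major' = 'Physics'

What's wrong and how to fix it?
Bug: Single quotes denote string literals in SQL; the column name is being compared as a constant string

Fix: Reference the column as major without single quotes

Corrected query:
SELECT id, name, major FROM students WHERE major = 'Physics'

Result:
id | name | major  
---+------+--------
1  | Kate | Physics
5  | Bob  | Physics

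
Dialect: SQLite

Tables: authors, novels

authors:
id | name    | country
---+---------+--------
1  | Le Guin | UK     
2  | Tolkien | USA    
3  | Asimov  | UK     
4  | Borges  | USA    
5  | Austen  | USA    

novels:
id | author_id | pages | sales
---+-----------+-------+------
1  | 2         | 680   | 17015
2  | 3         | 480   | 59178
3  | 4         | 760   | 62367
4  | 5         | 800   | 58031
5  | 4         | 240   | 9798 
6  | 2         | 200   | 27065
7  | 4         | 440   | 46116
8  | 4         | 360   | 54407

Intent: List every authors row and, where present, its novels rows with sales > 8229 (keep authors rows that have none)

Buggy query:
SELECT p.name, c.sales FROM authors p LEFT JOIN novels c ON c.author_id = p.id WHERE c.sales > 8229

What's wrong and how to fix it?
Bug: A WHERE condition on the right-hand table after LEFT JOIN drops unmatched parents

Fix: Move the right-table condition into the ON clause so unmatched parents are kept

Corrected query:
SELECT p.name, c.sales FROM authors p LEFT JOIN novels c ON c.author_id = p.id AND c.sales > 8229

Result:
name    | sales
--------+------
Le Guin | NULL 
Tolkien | 17015
Tolkien | 27065
Asimov  | 59178
Borges  | 9798 
Borges  | 46116
Borges  | 54407
Borges  | 62367
Austen  | 58031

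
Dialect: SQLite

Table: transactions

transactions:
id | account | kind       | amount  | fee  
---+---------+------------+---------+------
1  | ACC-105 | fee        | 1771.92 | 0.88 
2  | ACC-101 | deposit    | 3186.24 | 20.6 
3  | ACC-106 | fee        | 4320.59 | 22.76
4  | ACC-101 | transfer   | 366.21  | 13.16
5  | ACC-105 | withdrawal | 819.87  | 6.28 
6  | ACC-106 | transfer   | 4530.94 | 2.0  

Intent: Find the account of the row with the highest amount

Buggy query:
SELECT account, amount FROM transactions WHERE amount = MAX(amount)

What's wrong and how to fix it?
Bug: WHERE is evaluated per row; an aggregate over the whole table isn't defined there

Fix: Wrap MAX in a scalar subquery so WHERE compares against a single value

Corrected query:
SELECT account, amount FROM transactions WHERE amount = (SELECT MAX(amount) FROM transactions)

Result:
account | amount 
--------+--------
ACC-106 | 4530.94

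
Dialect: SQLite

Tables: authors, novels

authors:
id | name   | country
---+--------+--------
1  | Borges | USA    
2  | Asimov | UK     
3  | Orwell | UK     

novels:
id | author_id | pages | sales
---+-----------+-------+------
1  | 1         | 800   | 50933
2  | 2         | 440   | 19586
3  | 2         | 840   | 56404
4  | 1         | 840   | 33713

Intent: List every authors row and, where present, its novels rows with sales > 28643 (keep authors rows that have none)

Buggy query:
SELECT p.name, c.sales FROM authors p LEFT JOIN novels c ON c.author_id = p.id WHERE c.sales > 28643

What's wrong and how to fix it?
Bug: Filtering c.sales in WHERE discards the NULL rows produced by LEFT JOIN, turning it into an inner join

Fix: Move the right-table condition into the ON clause so unmatched parents are kept

Corrected query:
SELECT p.name, c.sales FROM authors p LEFT JOIN novels c ON c.author_id = p.id AND c.sales > 28643

Result:
name   | sales
-------+------
Borges | 33713
Borges | 50933
Asimov | 56404
Orwell | NULL 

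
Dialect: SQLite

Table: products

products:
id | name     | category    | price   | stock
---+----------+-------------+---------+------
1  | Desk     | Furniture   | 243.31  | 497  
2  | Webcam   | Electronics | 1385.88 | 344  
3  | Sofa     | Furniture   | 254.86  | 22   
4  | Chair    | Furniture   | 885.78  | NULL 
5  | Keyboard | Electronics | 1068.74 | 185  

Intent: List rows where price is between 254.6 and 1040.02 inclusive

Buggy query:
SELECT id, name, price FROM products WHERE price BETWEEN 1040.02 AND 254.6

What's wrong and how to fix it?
Bug: BETWEEN expects the lower bound first; with 1040.02 AND 254.6 the range is empty

Fix: Write BETWEEN 254.6 AND 1040.02

Corrected query:
SELECT id, name, price FROM products WHERE price BETWEEN 254.6 AND 1040.02

Result:
id | name  | price 
---+-------+-------
3  | Sofa  | 254.86
4  | Chair | 885.78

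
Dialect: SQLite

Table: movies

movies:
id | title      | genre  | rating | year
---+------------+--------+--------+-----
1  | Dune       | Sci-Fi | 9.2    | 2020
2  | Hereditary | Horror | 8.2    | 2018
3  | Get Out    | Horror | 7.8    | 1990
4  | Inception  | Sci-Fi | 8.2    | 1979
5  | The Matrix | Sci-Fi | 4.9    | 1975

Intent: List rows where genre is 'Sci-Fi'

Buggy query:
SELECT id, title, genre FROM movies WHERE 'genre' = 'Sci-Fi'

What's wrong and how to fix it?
Bug: Single quotes denote string literals in SQL; the column name is being compared as a constant string

Fix: Reference the column as genre without single quotes

Corrected query:
SELECT id, title, genre FROM movies WHERE genre = 'Sci-Fi'

Result:
id | title      | genre 
---+------------+-------
1  | Dune       | Sci-Fi
4  | Inception  | Sci-Fi
5  | The Matrix | Sci-Fi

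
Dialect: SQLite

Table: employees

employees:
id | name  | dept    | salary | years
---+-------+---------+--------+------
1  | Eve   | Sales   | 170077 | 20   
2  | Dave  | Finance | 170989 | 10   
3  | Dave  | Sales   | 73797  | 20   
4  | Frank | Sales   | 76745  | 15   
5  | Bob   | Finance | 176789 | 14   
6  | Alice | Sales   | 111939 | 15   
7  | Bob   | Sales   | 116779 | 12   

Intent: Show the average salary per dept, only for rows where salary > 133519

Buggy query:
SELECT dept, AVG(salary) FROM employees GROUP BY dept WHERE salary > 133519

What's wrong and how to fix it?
Bug: Row-level WHERE must come before GROUP BY in the clause order

Fix: Place WHERE between FROM and GROUP BY

Corrected query:
SELECT dept, AVG(salary) FROM employees WHERE salary > 133519 GROUP BY dept

Result:
dept    | AVG(salary)
--------+------------
Finance | 173889     
Sales   | 170077     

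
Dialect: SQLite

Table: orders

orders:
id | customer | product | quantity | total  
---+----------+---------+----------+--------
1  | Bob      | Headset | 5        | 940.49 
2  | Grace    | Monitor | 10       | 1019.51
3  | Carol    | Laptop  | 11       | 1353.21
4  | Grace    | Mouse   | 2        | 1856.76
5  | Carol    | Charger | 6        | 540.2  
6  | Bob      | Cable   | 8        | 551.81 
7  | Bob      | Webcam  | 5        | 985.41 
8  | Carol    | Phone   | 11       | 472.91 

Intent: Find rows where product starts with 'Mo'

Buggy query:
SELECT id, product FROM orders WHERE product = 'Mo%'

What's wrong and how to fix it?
Bug: '=' compares the literal string including the % character; pattern matching needs LIKE

Fix: Use LIKE for wildcard pattern matching

Corrected query:
SELECT id, product FROM orders WHERE product LIKE 'Mo%'

Result:
id | product
---+--------
2  | Monitor
4  | Mouse  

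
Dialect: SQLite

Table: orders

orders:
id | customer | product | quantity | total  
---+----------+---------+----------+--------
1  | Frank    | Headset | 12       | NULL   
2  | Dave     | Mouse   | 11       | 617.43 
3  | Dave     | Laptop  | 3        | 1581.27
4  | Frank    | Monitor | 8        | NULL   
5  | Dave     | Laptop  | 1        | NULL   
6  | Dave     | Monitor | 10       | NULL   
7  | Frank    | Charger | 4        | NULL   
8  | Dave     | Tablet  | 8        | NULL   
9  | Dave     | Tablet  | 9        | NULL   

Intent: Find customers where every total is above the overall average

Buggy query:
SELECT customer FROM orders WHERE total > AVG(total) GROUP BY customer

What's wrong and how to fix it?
Bug: AVG() is an aggregate; it can't sit directly in WHERE

Fix: Use a subquery for AVG and a HAVING MIN(...) filter so the condition holds for every row in the group

Corrected query:
SELECT customer FROM orders GROUP BY customer HAVING MIN(total) > (SELECT AVG(total) FROM orders)

Result:
(no rows)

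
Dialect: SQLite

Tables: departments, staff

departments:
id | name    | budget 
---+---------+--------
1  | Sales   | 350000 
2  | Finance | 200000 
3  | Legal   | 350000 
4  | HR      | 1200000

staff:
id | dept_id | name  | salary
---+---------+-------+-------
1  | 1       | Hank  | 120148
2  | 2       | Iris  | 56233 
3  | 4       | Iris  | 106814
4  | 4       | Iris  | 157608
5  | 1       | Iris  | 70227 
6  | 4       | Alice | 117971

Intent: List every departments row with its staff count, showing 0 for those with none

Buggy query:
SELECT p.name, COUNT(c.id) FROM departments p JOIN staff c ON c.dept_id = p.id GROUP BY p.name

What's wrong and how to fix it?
Bug: An inner join excludes parents with zero children

Fix: Use LEFT JOIN so parents without children still appear (COUNT(c.id) gives 0)

Corrected query:
SELECT p.name, COUNT(c.id) FROM departments p LEFT JOIN staff c ON c.dept_id = p.id GROUP BY p.name

Result:
name    | COUNT(c.id)
--------+------------
Finance | 1          
HR      | 3          
Legal   | 0          
Sales   | 2          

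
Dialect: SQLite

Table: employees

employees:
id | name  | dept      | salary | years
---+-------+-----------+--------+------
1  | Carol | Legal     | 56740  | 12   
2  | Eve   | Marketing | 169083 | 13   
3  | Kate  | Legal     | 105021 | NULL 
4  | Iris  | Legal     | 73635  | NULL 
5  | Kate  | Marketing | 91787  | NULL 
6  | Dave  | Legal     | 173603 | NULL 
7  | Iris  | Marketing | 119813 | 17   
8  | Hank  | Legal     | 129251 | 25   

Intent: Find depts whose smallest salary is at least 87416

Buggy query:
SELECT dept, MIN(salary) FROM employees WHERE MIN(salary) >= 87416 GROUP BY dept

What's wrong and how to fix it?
Bug: Aggregates like MIN are computed per group after WHERE runs

Fix: Use HAVING for the per-group MIN condition

Corrected query:
SELECT dept, MIN(salary) FROM employees GROUP BY dept HAVING MIN(salary) >= 87416

Result:
dept      | MIN(salary)
----------+------------
Marketing | 91787      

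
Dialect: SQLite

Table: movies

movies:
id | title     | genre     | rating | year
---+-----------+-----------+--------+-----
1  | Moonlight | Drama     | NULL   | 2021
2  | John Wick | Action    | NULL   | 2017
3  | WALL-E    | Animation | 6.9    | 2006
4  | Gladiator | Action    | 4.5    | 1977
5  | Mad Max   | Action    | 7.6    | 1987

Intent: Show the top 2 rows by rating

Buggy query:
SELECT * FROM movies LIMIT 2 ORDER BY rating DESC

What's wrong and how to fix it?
Bug: ORDER BY cannot follow LIMIT; LIMIT is the final clause

Fix: Swap the clauses: ORDER BY first, then LIMIT

Corrected query:
SELECT * FROM movies ORDER BY rating DESC LIMIT 2

Result:
id | title   | genre     | rating | year
---+---------+-----------+--------+-----
5  | Mad Max | Action    | 7.6    | 1987
3  | WALL-E  | Animation | 6.9    | 2006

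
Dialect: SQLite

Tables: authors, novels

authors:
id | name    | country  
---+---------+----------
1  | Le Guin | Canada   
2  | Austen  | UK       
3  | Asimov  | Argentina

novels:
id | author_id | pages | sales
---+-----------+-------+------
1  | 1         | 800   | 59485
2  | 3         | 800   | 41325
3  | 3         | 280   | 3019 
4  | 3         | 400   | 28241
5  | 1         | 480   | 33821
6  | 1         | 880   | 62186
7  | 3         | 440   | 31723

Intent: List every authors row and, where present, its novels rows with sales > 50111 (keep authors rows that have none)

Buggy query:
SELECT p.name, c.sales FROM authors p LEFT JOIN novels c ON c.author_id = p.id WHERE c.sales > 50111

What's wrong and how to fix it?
Bug: A WHERE condition on the right-hand table after LEFT JOIN drops unmatched parents

Fix: Put 'c.sales > 50111' in the JOIN's ON clause instead of WHERE

Corrected query:
SELECT p.name, c.sales FROM authors p LEFT JOIN novels c ON c.author_id = p.id AND c.sales > 50111

Result:
name    | sales
--------+------
Le Guin | 59485
Le Guin | 62186
Austen  | NULL 
Asimov  | NULL 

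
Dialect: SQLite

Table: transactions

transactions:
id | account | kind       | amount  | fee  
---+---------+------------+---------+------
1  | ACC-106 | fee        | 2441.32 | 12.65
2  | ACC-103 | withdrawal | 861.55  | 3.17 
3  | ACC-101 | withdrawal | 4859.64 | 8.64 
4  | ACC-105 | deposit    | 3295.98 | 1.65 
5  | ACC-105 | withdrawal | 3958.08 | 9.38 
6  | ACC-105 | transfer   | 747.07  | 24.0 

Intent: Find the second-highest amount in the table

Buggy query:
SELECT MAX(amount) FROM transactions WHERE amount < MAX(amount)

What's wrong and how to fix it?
Bug: MAX(amount) on the right of the comparison is an aggregate-in-WHERE error

Fix: Put the inner MAX in a scalar subquery

Corrected query:
SELECT MAX(amount) FROM transactions WHERE amount < (SELECT MAX(amount) FROM transactions)

Result:
MAX(amount)
-----------
3958.08    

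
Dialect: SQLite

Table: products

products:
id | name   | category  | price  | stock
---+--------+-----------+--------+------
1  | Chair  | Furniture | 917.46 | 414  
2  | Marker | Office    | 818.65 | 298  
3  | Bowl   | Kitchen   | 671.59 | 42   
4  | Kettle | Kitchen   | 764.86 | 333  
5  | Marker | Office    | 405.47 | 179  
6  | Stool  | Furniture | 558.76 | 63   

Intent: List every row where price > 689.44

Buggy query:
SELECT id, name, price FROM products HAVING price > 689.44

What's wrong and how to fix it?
Bug: HAVING filters the output of aggregation, but this query has no GROUP BY and no aggregate functions, so SQLite rejects it (HAVING clause on a non-aggregate query); the condition here is per row

Fix: Use WHERE for row-level filtering

Corrected query:
SELECT id, name, price FROM products WHERE price > 689.44

Result:
id | name   | price 
---+--------+-------
1  | Chair  | 917.46
2  | Marker | 818.65
4  | Kettle | 764.86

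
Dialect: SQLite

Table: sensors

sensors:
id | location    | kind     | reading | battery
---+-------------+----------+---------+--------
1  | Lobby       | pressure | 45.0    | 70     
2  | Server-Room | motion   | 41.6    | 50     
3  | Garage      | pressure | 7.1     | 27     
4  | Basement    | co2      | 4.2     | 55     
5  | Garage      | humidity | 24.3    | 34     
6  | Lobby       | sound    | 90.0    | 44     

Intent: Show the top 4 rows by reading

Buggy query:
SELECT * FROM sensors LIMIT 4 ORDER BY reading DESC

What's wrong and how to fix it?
Bug: LIMIT must come after ORDER BY

Fix: Sort with ORDER BY, then apply LIMIT

Corrected query:
SELECT * FROM sensors ORDER BY reading DESC LIMIT 4

Result:
id | location    | kind     | reading | battery
---+-------------+----------+---------+--------
6  | Lobby       | sound    | 90      | 44     
1  | Lobby       | pressure | 45      | 70     
2  | Server-Room | motion   | 41.6    | 50     
5  | Garage      | humidity | 24.3    | 34     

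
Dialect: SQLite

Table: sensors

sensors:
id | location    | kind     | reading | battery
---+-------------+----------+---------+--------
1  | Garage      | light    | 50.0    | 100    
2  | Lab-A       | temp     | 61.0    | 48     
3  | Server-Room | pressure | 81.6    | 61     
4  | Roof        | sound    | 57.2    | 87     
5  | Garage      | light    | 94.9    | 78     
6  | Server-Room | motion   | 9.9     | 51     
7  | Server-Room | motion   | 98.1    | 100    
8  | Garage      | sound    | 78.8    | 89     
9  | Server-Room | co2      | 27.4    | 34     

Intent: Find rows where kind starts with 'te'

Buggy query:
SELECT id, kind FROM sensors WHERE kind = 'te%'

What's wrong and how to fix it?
Bug: '=' compares the literal string including the % character; pattern matching needs LIKE

Fix: Replace '=' with LIKE so 'te%' is treated as a pattern

Corrected query:
SELECT id, kind FROM sensors WHERE kind LIKE 'te%'

Result:
id | kind
---+-----
2  | temp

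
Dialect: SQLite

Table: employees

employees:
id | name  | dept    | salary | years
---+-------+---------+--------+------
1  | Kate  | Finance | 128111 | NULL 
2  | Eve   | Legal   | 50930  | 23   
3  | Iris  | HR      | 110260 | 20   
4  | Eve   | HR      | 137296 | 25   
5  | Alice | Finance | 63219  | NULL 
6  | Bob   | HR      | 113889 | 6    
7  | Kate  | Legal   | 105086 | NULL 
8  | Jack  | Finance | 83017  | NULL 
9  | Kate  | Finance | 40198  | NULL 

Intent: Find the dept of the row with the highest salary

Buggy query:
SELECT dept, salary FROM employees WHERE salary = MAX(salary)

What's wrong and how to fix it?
Bug: MAX(salary) is an aggregate and cannot be used directly in WHERE

Fix: Wrap MAX in a scalar subquery so WHERE compares against a single value

Corrected query:
SELECT dept, salary FROM employees WHERE salary = (SELECT MAX(salary) FROM employees)

Result:
dept | salary
-----+-------
HR   | 137296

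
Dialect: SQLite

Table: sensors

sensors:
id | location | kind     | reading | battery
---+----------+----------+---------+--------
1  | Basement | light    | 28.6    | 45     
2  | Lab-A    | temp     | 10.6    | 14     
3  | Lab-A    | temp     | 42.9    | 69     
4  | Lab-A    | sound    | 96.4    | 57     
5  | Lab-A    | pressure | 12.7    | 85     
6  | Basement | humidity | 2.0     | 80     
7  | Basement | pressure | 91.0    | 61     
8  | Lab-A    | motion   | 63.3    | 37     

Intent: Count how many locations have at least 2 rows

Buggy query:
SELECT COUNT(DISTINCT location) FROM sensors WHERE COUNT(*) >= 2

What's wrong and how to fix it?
Bug: WHERE filters individual rows, not groups, so a group-level COUNT is invalid there

Fix: Use a subquery that GROUPs and filters with HAVING, then count its rows

Corrected query:
SELECT COUNT(*) FROM (SELECT location FROM sensors GROUP BY location HAVING COUNT(*) >= 2)

Result:
COUNT(*)
--------
2       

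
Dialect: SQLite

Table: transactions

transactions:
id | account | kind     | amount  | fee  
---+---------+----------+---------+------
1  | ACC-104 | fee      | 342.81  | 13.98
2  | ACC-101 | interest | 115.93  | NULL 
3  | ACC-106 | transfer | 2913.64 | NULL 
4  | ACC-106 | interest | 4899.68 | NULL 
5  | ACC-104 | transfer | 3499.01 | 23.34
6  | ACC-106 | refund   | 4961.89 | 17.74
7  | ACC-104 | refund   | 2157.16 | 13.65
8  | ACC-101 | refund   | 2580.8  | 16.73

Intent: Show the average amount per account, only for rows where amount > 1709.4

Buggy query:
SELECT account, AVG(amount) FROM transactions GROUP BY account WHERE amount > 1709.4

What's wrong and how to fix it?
Bug: WHERE cannot follow GROUP BY

Fix: Move the WHERE clause before GROUP BY

Corrected query:
SELECT account, AVG(amount) FROM transactions WHERE amount > 1709.4 GROUP BY account

Result:
account | AVG(amount)
--------+------------
ACC-101 | 2580.8     
ACC-104 | 2828.085   
ACC-106 | 4258.403333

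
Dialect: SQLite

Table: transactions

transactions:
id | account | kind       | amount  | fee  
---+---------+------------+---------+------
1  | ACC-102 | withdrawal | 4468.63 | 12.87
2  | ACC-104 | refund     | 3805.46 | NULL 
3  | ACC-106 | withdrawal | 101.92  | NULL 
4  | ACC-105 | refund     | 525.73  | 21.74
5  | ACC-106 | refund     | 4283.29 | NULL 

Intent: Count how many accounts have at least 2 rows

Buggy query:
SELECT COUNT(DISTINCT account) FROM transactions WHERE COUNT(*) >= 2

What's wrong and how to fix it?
Bug: COUNT(*) cannot appear in WHERE; the per-group count doesn't exist yet

Fix: Group first with HAVING COUNT(*) >= 2, then COUNT the resulting groups

Corrected query:
SELECT COUNT(*) FROM (SELECT account FROM transactions GROUP BY account HAVING COUNT(*) >= 2)

Result:
COUNT(*)
--------
1       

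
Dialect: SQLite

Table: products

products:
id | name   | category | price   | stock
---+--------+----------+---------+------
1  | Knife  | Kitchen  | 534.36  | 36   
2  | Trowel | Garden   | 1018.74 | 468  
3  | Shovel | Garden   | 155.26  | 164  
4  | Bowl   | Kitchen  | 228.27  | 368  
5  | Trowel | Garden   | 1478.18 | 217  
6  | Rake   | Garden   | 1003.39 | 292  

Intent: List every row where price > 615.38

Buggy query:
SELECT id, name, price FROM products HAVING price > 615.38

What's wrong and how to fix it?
Bug: HAVING filters the output of aggregation, but this query has no GROUP BY and no aggregate functions, so SQLite rejects it (HAVING clause on a non-aggregate query); the condition here is per row

Fix: Replace HAVING with WHERE since the condition applies to individual rows

Corrected query:
SELECT id, name, price FROM products WHERE price > 615.38

Result:
id | name   | price  
---+--------+--------
2  | Trowel | 1018.74
5  | Trowel | 1478.18
6  | Rake   | 1003.39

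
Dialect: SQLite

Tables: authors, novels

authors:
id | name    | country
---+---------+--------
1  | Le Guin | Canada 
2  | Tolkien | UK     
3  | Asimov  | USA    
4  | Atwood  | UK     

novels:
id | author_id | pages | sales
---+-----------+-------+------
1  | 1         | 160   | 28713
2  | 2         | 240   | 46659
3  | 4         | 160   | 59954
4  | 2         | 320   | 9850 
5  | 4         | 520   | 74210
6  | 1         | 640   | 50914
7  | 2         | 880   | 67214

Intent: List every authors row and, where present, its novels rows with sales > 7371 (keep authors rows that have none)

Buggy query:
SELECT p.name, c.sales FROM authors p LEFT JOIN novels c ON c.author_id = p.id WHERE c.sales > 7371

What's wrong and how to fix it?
Bug: Filtering c.sales in WHERE discards the NULL rows produced by LEFT JOIN, turning it into an inner join

Fix: Put 'c.sales > 7371' in the JOIN's ON clause instead of WHERE

Corrected query:
SELECT p.name, c.sales FROM authors p LEFT JOIN novels c ON c.author_id = p.id AND c.sales > 7371

Result:
name    | sales
--------+------
Le Guin | 28713
Le Guin | 50914
Tolkien | 9850 
Tolkien | 46659
Tolkien | 67214
Asimov  | NULL 
Atwood  | 59954
Atwood  | 74210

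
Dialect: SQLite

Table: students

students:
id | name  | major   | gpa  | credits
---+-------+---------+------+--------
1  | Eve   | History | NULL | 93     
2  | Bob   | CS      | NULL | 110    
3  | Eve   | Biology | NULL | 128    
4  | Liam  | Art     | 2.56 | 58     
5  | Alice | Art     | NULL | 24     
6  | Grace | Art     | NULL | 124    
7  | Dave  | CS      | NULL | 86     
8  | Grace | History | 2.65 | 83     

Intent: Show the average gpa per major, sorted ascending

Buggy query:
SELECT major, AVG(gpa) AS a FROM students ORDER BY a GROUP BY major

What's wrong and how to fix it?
Bug: GROUP BY must precede ORDER BY

Fix: Reorder: SELECT … FROM … GROUP BY … ORDER BY …

Corrected query:
SELECT major, AVG(gpa) AS a FROM students GROUP BY major ORDER BY a

Result:
major   | a   
--------+-----
Biology | NULL
CS      | NULL
Art     | 2.56
History | 2.65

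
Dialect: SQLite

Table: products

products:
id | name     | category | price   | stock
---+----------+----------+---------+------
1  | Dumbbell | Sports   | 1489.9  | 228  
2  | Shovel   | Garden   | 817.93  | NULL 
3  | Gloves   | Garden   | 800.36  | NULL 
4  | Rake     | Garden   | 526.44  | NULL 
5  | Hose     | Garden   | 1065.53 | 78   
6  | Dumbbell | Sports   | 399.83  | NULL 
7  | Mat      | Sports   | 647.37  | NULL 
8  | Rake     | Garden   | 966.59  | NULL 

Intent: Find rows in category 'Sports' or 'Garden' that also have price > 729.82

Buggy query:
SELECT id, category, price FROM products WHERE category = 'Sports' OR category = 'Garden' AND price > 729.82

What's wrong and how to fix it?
Bug: AND binds tighter than OR, so this parses as category = 'Sports' OR (category = 'Garden' AND price > 729.82)

Fix: Group the OR with parentheses (or use IN), then AND the threshold

Corrected query:
SELECT id, category, price FROM products WHERE (category = 'Sports' OR category = 'Garden') AND price > 729.82

Result:
id | category | price  
---+----------+--------
1  | Sports   | 1489.9 
2  | Garden   | 817.93 
3  | Garden   | 800.36 
5  | Garden   | 1065.53
8  | Garden   | 966.59 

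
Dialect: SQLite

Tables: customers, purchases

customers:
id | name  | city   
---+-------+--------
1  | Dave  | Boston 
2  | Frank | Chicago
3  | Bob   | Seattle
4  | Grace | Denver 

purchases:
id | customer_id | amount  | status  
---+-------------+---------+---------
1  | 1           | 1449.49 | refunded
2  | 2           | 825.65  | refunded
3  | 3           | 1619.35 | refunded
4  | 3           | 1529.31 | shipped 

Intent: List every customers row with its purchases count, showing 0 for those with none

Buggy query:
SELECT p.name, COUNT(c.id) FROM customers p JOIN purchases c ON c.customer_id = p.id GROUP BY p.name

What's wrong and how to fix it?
Bug: INNER JOIN drops customers rows that have no matching purchases rows

Fix: Use LEFT JOIN so parents without children still appear (COUNT(c.id) gives 0)

Corrected query:
SELECT p.name, COUNT(c.id) FROM customers p LEFT JOIN purchases c ON c.customer_id = p.id GROUP BY p.name

Result:
name  | COUNT(c.id)
------+------------
Bob   | 2          
Dave  | 1          
Frank | 1          
Grace | 0          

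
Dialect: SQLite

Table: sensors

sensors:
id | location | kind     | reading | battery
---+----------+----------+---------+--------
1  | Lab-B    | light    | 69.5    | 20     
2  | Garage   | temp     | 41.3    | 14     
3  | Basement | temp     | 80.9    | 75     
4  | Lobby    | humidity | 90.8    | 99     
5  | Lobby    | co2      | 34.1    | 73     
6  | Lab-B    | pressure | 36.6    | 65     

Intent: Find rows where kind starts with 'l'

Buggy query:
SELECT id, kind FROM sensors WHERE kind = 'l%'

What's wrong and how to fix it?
Bug: Wildcards only work with LIKE; '=' treats '%' as a literal character

Fix: Replace '=' with LIKE so 'l%' is treated as a pattern

Corrected query:
SELECT id, kind FROM sensors WHERE kind LIKE 'l%'

Result:
id | kind 
---+------
1  | light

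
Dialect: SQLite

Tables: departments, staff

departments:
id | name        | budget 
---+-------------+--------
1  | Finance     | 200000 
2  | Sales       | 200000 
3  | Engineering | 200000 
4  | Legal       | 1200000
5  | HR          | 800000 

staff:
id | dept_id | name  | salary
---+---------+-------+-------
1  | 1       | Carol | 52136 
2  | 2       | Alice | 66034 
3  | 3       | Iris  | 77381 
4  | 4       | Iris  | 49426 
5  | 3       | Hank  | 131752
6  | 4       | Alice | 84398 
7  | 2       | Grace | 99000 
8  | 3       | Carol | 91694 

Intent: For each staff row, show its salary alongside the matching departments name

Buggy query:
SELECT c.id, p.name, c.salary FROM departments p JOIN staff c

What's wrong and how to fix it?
Bug: Missing join condition: each staff row is matched to all departments rows instead of just its own

Fix: Add ON c.dept_id = p.id to the JOIN

Corrected query:
SELECT c.id, p.name, c.salary FROM departments p JOIN staff c ON c.dept_id = p.id

Result:
id | name        | salary
---+-------------+-------
1  | Finance     | 52136 
2  | Sales       | 66034 
3  | Engineering | 77381 
4  | Legal       | 49426 
5  | Engineering | 131752
6  | Legal       | 84398 
7  | Sales       | 99000 
8  | Engineering | 91694 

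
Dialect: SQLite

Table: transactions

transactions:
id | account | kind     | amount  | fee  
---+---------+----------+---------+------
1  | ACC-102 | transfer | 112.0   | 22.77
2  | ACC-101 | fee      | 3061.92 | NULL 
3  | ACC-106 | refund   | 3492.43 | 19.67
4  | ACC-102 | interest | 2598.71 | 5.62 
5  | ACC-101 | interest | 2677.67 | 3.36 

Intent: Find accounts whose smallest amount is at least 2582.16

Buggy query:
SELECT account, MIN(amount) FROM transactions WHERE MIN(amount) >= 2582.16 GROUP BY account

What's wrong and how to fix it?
Bug: Aggregates like MIN are computed per group after WHERE runs

Fix: Replace WHERE with HAVING after the GROUP BY

Corrected query:
SELECT account, MIN(amount) FROM transactions GROUP BY account HAVING MIN(amount) >= 2582.16

Result:
account | MIN(amount)
--------+------------
ACC-101 | 2677.67    
ACC-106 | 3492.43    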